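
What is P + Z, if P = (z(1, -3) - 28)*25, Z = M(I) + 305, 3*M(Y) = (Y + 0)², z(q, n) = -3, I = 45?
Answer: 205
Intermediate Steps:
M(Y) = Y²/3 (M(Y) = (Y + 0)²/3 = Y²/3)
Z = 980 (Z = (⅓)*45² + 305 = (⅓)*2025 + 305 = 675 + 305 = 980)
P = -775 (P = (-3 - 28)*25 = -31*25 = -775)
P + Z = -775 + 980 = 205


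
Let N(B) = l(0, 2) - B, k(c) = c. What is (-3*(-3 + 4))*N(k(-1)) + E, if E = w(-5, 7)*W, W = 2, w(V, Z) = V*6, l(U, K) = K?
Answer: -69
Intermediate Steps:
w(V, Z) = 6*V
N(B) = 2 - B
E = -60 (E = (6*(-5))*2 = -30*2 = -60)
(-3*(-3 + 4))*N(k(-1)) + E = (-3*(-3 + 4))*(2 - 1*(-1)) - 60 = (-3*1)*(2 + 1) - 60 = -3*3 - 60 = -9 - 60 = -69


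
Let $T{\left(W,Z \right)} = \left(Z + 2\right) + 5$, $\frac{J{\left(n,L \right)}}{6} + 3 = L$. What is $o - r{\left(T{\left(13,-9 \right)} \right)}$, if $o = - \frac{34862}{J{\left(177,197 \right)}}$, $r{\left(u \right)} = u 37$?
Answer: $\frac{25637}{582} \approx 44.05$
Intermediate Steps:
$J{\left(n,L \right)} = -18 + 6 L$
$T{\left(W,Z \right)} = 7 + Z$ ($T{\left(W,Z \right)} = \left(2 + Z\right) + 5 = 7 + Z$)
$r{\left(u \right)} = 37 u$
$o = - \frac{17431}{582}$ ($o = - \frac{34862}{-18 + 6 \cdot 197} = - \frac{34862}{-18 + 1182} = - \frac{34862}{1164} = \left(-34862\right) \frac{1}{1164} = - \frac{17431}{582} \approx -29.95$)
$o - r{\left(T{\left(13,-9 \right)} \right)} = - \frac{17431}{582} - 37 \left(7 - 9\right) = - \frac{17431}{582} - 37 \left(-2\right) = - \frac{17431}{582} - -74 = - \frac{17431}{582} + 74 = \frac{25637}{582}$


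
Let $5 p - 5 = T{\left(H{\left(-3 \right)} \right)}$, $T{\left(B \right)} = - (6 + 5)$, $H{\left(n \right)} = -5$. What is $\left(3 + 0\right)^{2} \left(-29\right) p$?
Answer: $\frac{1566}{5} \approx 313.2$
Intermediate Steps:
$T{\left(B \right)} = -11$ ($T{\left(B \right)} = \left(-1\right) 11 = -11$)
$p = - \frac{6}{5}$ ($p = 1 + \frac{1}{5} \left(-11\right) = 1 - \frac{11}{5} = - \frac{6}{5} \approx -1.2$)
$\left(3 + 0\right)^{2} \left(-29\right) p = \left(3 + 0\right)^{2} \left(-29\right) \left(- \frac{6}{5}\right) = 3^{2} \left(-29\right) \left(- \frac{6}{5}\right) = 9 \left(-29\right) \left(- \frac{6}{5}\right) = \left(-261\right) \left(- \frac{6}{5}\right) = \frac{1566}{5}$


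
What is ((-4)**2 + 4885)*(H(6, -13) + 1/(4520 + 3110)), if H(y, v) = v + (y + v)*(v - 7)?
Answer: 4749122911/7630 ≈ 6.2243e+5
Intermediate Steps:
H(y, v) = v + (-7 + v)*(v + y) (H(y, v) = v + (v + y)*(-7 + v) = v + (-7 + v)*(v + y))
((-4)**2 + 4885)*(H(6, -13) + 1/(4520 + 3110)) = ((-4)**2 + 4885)*(((-13)**2 - 7*6 - 6*(-13) - 13*6) + 1/(4520 + 3110)) = (16 + 4885)*((169 - 42 + 78 - 78) + 1/7630) = 4901*(127 + 1/7630) = 4901*(969011/7630) = 4749122911/7630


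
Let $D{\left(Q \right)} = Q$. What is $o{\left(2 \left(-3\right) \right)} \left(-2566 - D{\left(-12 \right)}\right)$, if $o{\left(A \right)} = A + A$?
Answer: $30648$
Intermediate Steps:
$o{\left(A \right)} = 2 A$
$o{\left(2 \left(-3\right) \right)} \left(-2566 - D{\left(-12 \right)}\right) = 2 \cdot 2 \left(-3\right) \left(-2566 - -12\right) = 2 \left(-6\right) \left(-2566 + 12\right) = \left(-12\right) \left(-2554\right) = 30648$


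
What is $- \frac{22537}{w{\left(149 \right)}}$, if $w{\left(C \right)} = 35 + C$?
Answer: $- \frac{22537}{184} \approx -122.48$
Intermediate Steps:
$- \frac{22537}{w{\left(149 \right)}} = - \frac{22537}{35 + 149} = - \frac{22537}{184}$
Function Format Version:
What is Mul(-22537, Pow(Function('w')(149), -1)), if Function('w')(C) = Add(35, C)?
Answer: Rational(-22537, 184) ≈ -122.48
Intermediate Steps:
Mul(-22537, Pow(Function('w')(149), -1)) = Mul(-22537, Pow(Add(35, 149), -1)) = Mul(-22537, Pow(184, -1)) = Mul(-22537, Rational(1, 184)) = Rational(-22537, 184)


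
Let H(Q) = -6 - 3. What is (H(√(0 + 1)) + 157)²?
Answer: 21904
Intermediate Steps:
H(Q) = -9
(H(√(0 + 1)) + 157)² = (-9 + 157)² = 148² = 21904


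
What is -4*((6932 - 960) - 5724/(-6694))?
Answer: -79964584/3347 ≈ -23891.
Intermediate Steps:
-4*((6932 - 960) - 5724/(-6694)) = -4*(5972 - 5724*(-1/6694)) = -4*(5972 + 2862/3347) = -4*19991146/3347 = -79964584/3347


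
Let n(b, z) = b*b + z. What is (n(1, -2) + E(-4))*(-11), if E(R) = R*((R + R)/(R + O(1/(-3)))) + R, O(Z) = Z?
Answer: 1771/13 ≈ 136.23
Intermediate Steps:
n(b, z) = z + b² (n(b, z) = b² + z = z + b²)
E(R) = R + 2*R²/(-⅓ + R) (E(R) = R*((R + R)/(R + 1/(-3))) + R = R*((2*R)/(R - ⅓)) + R = R*((2*R)/(-⅓ + R)) + R = R*(2*R/(-⅓ + R)) + R = 2*R²/(-⅓ + R) + R = R + 2*R²/(-⅓ + R))
(n(1, -2) + E(-4))*(-11) = ((-2 + 1²) - 4*(-1 + 9*(-4))/(-1 + 3*(-4)))*(-11) = ((-2 + 1) - 4*(-1 - 36)/(-1 - 12))*(-11) = (-1 - 4*(-37)/(-13))*(-11) = (-1 - 4*(-1/13)*(-37))*(-11) = (-1 - 148/13)*(-11) = -161/13*(-11) = 1771/13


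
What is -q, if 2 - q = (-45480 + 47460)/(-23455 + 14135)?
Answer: -1031/466 ≈ -2.2124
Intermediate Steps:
q = 1031/466 (q = 2 - (-45480 + 47460)/(-23455 + 14135) = 2 - 1980/(-9320) = 2 - 1980*(-1)/9320 = 2 - 1*(-99/466) = 2 + 99/466 = 1031/466 ≈ 2.2124)
-q = -1*1031/466 = -1031/466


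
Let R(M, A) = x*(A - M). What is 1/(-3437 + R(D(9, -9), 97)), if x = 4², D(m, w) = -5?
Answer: -1/1805 ≈ -0.00055402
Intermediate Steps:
x = 16
R(M, A) = -16*M + 16*A (R(M, A) = 16*(A - M) = -16*M + 16*A)
1/(-3437 + R(D(9, -9), 97)) = 1/(-3437 + (-16*(-5) + 16*97)) = 1/(-3437 + (80 + 1552)) = 1/(-3437 + 1632) = 1/(-1805) = -1/1805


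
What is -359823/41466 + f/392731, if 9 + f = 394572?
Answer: -41650899085/5428327882 ≈ -7.6729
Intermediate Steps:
f = 394563 (f = -9 + 394572 = 394563)
-359823/41466 + f/392731 = -359823/41466 + 394563/392731 = -359823*1/41466 + 394563*(1/392731) = -119941/13822 + 394563/392731 = -41650899085/5428327882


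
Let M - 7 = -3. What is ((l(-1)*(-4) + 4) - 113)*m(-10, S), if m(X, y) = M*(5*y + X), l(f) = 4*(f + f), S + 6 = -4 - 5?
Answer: 26180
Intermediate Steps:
S = -15 (S = -6 + (-4 - 5) = -6 - 9 = -15)
l(f) = 8*f (l(f) = 4*(2*f) = 8*f)
M = 4 (M = 7 - 3 = 4)
m(X, y) = 4*X + 20*y (m(X, y) = 4*(5*y + X) = 4*(X + 5*y) = 4*X + 20*y)
((l(-1)*(-4) + 4) - 113)*m(-10, S) = (((8*(-1))*(-4) + 4) - 113)*(4*(-10) + 20*(-15)) = ((-8*(-4) + 4) - 113)*(-40 - 300) = ((32 + 4) - 113)*(-340) = (36 - 113)*(-340) = -77*(-340) = 26180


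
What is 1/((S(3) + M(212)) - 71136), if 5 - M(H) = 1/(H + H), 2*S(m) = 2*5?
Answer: -424/30157425 ≈ -1.4060e-5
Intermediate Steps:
S(m) = 5 (S(m) = (2*5)/2 = (1/2)*10 = 5)
M(H) = 5 - 1/(2*H) (M(H) = 5 - 1/(H + H) = 5 - 1/(2*H))
1/((S(3) + M(212)) - 71136) = 1/((5 + (5 - 1/2/212)) - 71136) = 1/((5 + (5 - 1/2*1/212)) - 71136) = 1/((5 + (5 - 1/424)) - 71136) = 1/((5 + 2119/424) - 71136) = 1/(4239/424 - 71136) = 1/(-30157425/424) = -424/30157425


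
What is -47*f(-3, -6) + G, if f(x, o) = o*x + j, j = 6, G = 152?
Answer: -976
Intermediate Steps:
f(x, o) = 6 + o*x (f(x, o) = o*x + 6 = 6 + o*x)
-47*f(-3, -6) + G = -47*(6 - 6*(-3)) + 152 = -47*(6 + 18) + 152 = -47*24 + 152 = -1128 + 152 = -976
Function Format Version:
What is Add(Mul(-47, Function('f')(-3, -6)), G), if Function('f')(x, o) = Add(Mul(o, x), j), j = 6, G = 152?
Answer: -976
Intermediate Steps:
Function('f')(x, o) = Add(6, Mul(o, x)) (Function('f')(x, o) = Add(Mul(o, x), 6) = Add(6, Mul(o, x)))
Add(Mul(-47, Function('f')(-3, -6)), G) = Add(Mul(-47, Add(6, Mul(-6, -3))), 152) = Add(Mul(-47, Add(6, 18)), 152) = Add(Mul(-47, 24), 152) = Add(-1128, 152) = -976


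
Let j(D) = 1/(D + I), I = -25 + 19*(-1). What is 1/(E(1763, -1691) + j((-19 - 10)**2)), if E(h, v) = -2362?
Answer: -797/1882513 ≈ -0.00042337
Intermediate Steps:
I = -44 (I = -25 - 19 = -44)
j(D) = 1/(-44 + D) (j(D) = 1/(D - 44) = 1/(-44 + D))
1/(E(1763, -1691) + j((-19 - 10)**2)) = 1/(-2362 + 1/(-44 + (-19 - 10)**2)) = 1/(-2362 + 1/(-44 + (-29)**2)) = 1/(-2362 + 1/(-44 + 841)) = 1/(-2362 + 1/797) = 1/(-1882513/797) = -797/1882513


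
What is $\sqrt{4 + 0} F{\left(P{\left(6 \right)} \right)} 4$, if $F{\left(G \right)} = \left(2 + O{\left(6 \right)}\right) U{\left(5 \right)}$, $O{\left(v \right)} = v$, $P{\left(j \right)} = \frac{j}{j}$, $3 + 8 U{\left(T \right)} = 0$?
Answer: $-24$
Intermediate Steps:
$U{\left(T \right)} = - \frac{3}{8}$ ($U{\left(T \right)} = - \frac{3}{8} + \frac{1}{8} \cdot 0 = - \frac{3}{8} + 0 = - \frac{3}{8}$)
$P{\left(j \right)} = 1$
$F{\left(G \right)} = -3$ ($F{\left(G \right)} = \left(2 + 6\right) \left(- \frac{3}{8}\right) = 8 \left(- \frac{3}{8}\right) = -3$)
$\sqrt{4 + 0} F{\left(P{\left(6 \right)} \right)} 4 = \sqrt{4 + 0} \left(-3\right) 4 = \sqrt{4} \left(-3\right) 4 = 2 \left(-3\right) 4 = \left(-6\right) 4 = -24$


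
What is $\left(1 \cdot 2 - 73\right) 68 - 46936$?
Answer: $-51764$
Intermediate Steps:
$\left(1 \cdot 2 - 73\right) 68 - 46936 = \left(2 - 73\right) 68 - 46936 = \left(-71\right) 68 - 46936 = -4828 - 46936 = -51764$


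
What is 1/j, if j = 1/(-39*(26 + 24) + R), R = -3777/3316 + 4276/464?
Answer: -46685783/24041 ≈ -1941.9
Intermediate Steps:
R = 194167/24041 (R = -3777*1/3316 + 4276*(1/464) = -3777/3316 + 1069/116 = 194167/24041 ≈ 8.0765)
j = -24041/46685783 (j = 1/(-39*(26 + 24) + 194167/24041) = 1/(-39*50 + 194167/24041) = 1/(-1950 + 194167/24041) = 1/(-46685783/24041) = -24041/46685783 ≈ -0.00051495)
1/j = 1/(-24041/46685783) = -46685783/24041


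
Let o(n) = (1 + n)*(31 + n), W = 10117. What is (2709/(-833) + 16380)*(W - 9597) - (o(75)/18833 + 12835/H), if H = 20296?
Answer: 387353848504845291/45485913592 ≈ 8.5159e+6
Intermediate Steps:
(2709/(-833) + 16380)*(W - 9597) - (o(75)/18833 + 12835/H) = (2709/(-833) + 16380)*(10117 - 9597) - ((31 + 75**2 + 32*75)/18833 + 12835/20296) = (2709*(-1/833) + 16380)*520 - ((31 + 5625 + 2400)*(1/18833) + 12835*(1/20296)) = (-387/119 + 16380)*520 - (8056*(1/18833) + 12835/20296) = (1948833/119)*520 - (8056/18833 + 12835/20296) = 1013393160/119 - 1*405226131/382234568 = 1013393160/119 - 405226131/382234568 = 387353848504845291/45485913592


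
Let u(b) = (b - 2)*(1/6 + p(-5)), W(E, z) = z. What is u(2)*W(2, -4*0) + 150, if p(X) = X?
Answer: 150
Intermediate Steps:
u(b) = 29/3 - 29*b/6 (u(b) = (b - 2)*(1/6 - 5) = (-2 + b)*(⅙ - 5) = (-2 + b)*(-29/6) = 29/3 - 29*b/6)
u(2)*W(2, -4*0) + 150 = (29/3 - 29/6*2)*(-4*0) + 150 = (29/3 - 29/3)*0 + 150 = 0*0 + 150 = 0 + 150 = 150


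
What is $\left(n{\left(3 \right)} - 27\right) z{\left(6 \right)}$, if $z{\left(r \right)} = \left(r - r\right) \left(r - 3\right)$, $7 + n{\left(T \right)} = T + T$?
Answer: $0$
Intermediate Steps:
$n{\left(T \right)} = -7 + 2 T$ ($n{\left(T \right)} = -7 + \left(T + T\right) = -7 + 2 T$)
$z{\left(r \right)} = 0$ ($z{\left(r \right)} = 0 \left(-3 + r\right) = 0$)
$\left(n{\left(3 \right)} - 27\right) z{\left(6 \right)} = \left(\left(-7 + 2 \cdot 3\right) - 27\right) 0 = \left(\left(-7 + 6\right) - 27\right) 0 = \left(-1 - 27\right) 0 = \left(-28\right) 0 = 0$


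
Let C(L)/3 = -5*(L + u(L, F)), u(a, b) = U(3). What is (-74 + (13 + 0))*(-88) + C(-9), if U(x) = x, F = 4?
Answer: 5458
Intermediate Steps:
u(a, b) = 3
C(L) = -45 - 15*L (C(L) = 3*(-5*(L + 3)) = 3*(-5*(3 + L)) = 3*(-15 - 5*L) = -45 - 15*L)
(-74 + (13 + 0))*(-88) + C(-9) = (-74 + (13 + 0))*(-88) + (-45 - 15*(-9)) = (-74 + 13)*(-88) + (-45 + 135) = -61*(-88) + 90 = 5368 + 90 = 5458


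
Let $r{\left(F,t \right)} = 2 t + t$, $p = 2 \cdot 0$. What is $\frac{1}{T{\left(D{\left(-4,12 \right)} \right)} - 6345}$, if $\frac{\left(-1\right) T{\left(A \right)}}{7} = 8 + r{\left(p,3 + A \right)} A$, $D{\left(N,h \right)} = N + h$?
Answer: $- \frac{1}{8249} \approx -0.00012123$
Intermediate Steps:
$p = 0$
$r{\left(F,t \right)} = 3 t$
$T{\left(A \right)} = -56 - 7 A \left(9 + 3 A\right)$ ($T{\left(A \right)} = - 7 \left(8 + 3 \left(3 + A\right) A\right) = - 7 \left(8 + \left(9 + 3 A\right) A\right) = - 7 \left(8 + A \left(9 + 3 A\right)\right) = -56 - 7 A \left(9 + 3 A\right)$)
$\frac{1}{T{\left(D{\left(-4,12 \right)} \right)} - 6345} = \frac{1}{\left(-56 - 21 \left(-4 + 12\right) \left(3 + \left(-4 + 12\right)\right)\right) - 6345} = \frac{1}{\left(-56 - 168 \left(3 + 8\right)\right) - 6345} = \frac{1}{\left(-56 - 168 \cdot 11\right) - 6345} = \frac{1}{\left(-56 - 1848\right) - 6345} = \frac{1}{-1904 - 6345} = \frac{1}{-8249} = - \frac{1}{8249}$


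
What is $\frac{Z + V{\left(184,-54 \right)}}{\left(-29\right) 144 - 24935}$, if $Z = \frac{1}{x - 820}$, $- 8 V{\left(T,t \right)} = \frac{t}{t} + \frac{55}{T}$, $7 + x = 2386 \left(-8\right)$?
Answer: $\frac{4761157}{853385471680} \approx 5.5791 \cdot 10^{-6}$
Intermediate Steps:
$x = -19095$ ($x = -7 + 2386 \left(-8\right) = -7 - 19088 = -19095$)
$V{\left(T,t \right)} = - \frac{1}{8} - \frac{55}{8 T}$ ($V{\left(T,t \right)} = - \frac{\frac{t}{t} + \frac{55}{T}}{8} = - \frac{1 + \frac{55}{T}}{8} = - \frac{1}{8} - \frac{55}{8 T}$)
$Z = - \frac{1}{19915}$ ($Z = \frac{1}{-19095 - 820} = \frac{1}{-19915} = - \frac{1}{19915} \approx -5.0213 \cdot 10^{-5}$)
$\frac{Z + V{\left(184,-54 \right)}}{\left(-29\right) 144 - 24935} = \frac{- \frac{1}{19915} + \frac{-55 - 184}{8 \cdot 184}}{\left(-29\right) 144 - 24935} = \frac{- \frac{1}{19915} + \frac{1}{8} \cdot \frac{1}{184} \left(-55 - 184\right)}{-4176 - 24935} = \frac{- \frac{1}{19915} + \frac{1}{8} \cdot \frac{1}{184} \left(-239\right)}{-29111} = \left(- \frac{1}{19915} - \frac{239}{1472}\right) \left(- \frac{1}{29111}\right) = \left(- \frac{4761157}{29314880}\right) \left(- \frac{1}{29111}\right) = \frac{4761157}{853385471680}$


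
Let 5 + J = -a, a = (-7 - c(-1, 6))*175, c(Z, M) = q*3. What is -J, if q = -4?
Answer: 880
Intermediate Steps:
c(Z, M) = -12 (c(Z, M) = -4*3 = -12)
a = 875 (a = (-7 - 1*(-12))*175 = (-7 + 12)*175 = 5*175 = 875)
J = -880 (J = -5 - 1*875 = -5 - 875 = -880)
-J = -1*(-880) = 880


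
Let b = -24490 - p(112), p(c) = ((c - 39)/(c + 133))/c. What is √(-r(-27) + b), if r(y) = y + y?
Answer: 9*I*√289732555/980 ≈ 156.32*I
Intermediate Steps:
r(y) = 2*y
p(c) = (-39 + c)/(c*(133 + c)) (p(c) = ((-39 + c)/(133 + c))/c = (-39 + c)/(c*(133 + c)))
b = -672005673/27440 (b = -24490 - (-39 + 112)/(112*(133 + 112)) = -24490 - 73/(112*245) = -24490 - 1*73/27440 = -24490 - 73/27440 = -672005673/27440 ≈ -24490.)
√(-r(-27) + b) = √(-2*(-27) - 672005673/27440) = √(-1*(-54) - 672005673/27440) = √(54 - 672005673/27440) = √(-670523913/27440) = 9*I*√289732555/980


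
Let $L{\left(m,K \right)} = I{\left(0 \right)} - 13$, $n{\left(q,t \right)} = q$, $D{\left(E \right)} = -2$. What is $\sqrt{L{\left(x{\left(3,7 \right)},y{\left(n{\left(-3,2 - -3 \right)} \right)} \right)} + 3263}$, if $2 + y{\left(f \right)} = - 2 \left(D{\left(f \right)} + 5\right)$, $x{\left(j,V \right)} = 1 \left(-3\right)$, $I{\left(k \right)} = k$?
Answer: $5 \sqrt{130} \approx 57.009$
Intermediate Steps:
$x{\left(j,V \right)} = -3$
$y{\left(f \right)} = -8$ ($y{\left(f \right)} = -2 - 2 \left(-2 + 5\right) = -2 - 6 = -8$)
$L{\left(m,K \right)} = -13$ ($L{\left(m,K \right)} = 0 - 13 = -13$)
$\sqrt{L{\left(x{\left(3,7 \right)},y{\left(n{\left(-3,2 - -3 \right)} \right)} \right)} + 3263} = \sqrt{-13 + 3263} = \sqrt{3250} = 5 \sqrt{130}$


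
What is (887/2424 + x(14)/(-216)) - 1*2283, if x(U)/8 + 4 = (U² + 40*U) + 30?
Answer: -50429801/21816 ≈ -2311.6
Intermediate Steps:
x(U) = 208 + 8*U² + 320*U (x(U) = -32 + 8*((U² + 40*U) + 30) = -32 + 8*(30 + U² + 40*U) = -32 + (240 + 8*U² + 320*U) = 208 + 8*U² + 320*U)
(887/2424 + x(14)/(-216)) - 1*2283 = (887/2424 + (208 + 8*14² + 320*14)/(-216)) - 1*2283 = (887*(1/2424) + (208 + 8*196 + 4480)*(-1/216)) - 2283 = (887/2424 + (208 + 1568 + 4480)*(-1/216)) - 2283 = (887/2424 + 6256*(-1/216)) - 2283 = (887/2424 - 782/27) - 2283 = -623873/21816 - 2283 = -50429801/21816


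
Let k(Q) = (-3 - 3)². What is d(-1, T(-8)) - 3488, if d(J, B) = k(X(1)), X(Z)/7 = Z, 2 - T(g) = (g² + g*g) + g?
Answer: -3452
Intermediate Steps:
T(g) = 2 - g - 2*g² (T(g) = 2 - ((g² + g*g) + g) = 2 - ((g² + g²) + g) = 2 - (2*g² + g) = 2 - (g + 2*g²) = 2 + (-g - 2*g²) = 2 - g - 2*g²)
X(Z) = 7*Z
k(Q) = 36 (k(Q) = (-6)² = 36)
d(J, B) = 36
d(-1, T(-8)) - 3488 = 36 - 3488 = -3452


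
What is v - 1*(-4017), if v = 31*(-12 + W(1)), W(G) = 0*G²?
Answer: 3645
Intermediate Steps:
W(G) = 0
v = -372 (v = 31*(-12 + 0) = 31*(-12) = -372)
v - 1*(-4017) = -372 - 1*(-4017) = -372 + 4017 = 3645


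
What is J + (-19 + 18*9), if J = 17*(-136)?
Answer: -2169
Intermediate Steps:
J = -2312
J + (-19 + 18*9) = -2312 + (-19 + 18*9) = -2312 + (-19 + 162) = -2312 + 143 = -2169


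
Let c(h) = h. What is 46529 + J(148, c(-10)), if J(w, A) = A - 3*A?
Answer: 46549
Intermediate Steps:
J(w, A) = -2*A
46529 + J(148, c(-10)) = 46529 - 2*(-10) = 46529 + 20 = 46549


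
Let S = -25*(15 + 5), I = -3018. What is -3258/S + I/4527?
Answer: 4387/750 ≈ 5.8493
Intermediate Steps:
S = -500 (S = -25*20 = -500)
-3258/S + I/4527 = -3258/(-500) - 3018/4527 = -3258*(-1/500) - 3018*1/4527 = 1629/250 - ⅔ = 4387/750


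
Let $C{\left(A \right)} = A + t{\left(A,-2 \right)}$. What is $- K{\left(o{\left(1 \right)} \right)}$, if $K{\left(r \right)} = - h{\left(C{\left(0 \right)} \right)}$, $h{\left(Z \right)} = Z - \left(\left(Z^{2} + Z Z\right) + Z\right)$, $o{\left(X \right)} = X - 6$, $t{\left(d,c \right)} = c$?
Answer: $-8$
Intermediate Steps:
$o{\left(X \right)} = -6 + X$ ($o{\left(X \right)} = X - 6 = -6 + X$)
$C{\left(A \right)} = -2 + A$ ($C{\left(A \right)} = A - 2 = -2 + A$)
$h{\left(Z \right)} = - 2 Z^{2}$ ($h{\left(Z \right)} = Z - \left(\left(Z^{2} + Z^{2}\right) + Z\right) = Z - \left(2 Z^{2} + Z\right) = Z - \left(Z + 2 Z^{2}\right) = - 2 Z^{2}$)
$K{\left(r \right)} = 8$ ($K{\left(r \right)} = - \left(-2\right) \left(-2 + 0\right)^{2} = - \left(-2\right) \left(-2\right)^{2} = - \left(-2\right) 4 = \left(-1\right) \left(-8\right) = 8$)
$- K{\left(o{\left(1 \right)} \right)} = \left(-1\right) 8 = -8$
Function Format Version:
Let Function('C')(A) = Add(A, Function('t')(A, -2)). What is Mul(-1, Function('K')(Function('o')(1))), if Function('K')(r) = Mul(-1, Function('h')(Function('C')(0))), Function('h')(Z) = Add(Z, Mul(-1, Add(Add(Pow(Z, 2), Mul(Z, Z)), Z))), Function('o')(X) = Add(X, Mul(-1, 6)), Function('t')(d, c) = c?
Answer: -8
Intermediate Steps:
Function('o')(X) = Add(-6, X) (Function('o')(X) = Add(X, -6) = Add(-6, X))
Function('C')(A) = Add(-2, A) (Function('C')(A) = Add(A, -2) = Add(-2, A))
Function('h')(Z) = Mul(-2, Pow(Z, 2)) (Function('h')(Z) = Add(Z, Mul(-1, Add(Add(Pow(Z, 2), Pow(Z, 2)), Z))) = Add(Z, Mul(-1, Add(Mul(2, Pow(Z, 2)), Z))) = Add(Z, Mul(-1, Add(Z, Mul(2, Pow(Z, 2))))) = Add(Z, Add(Mul(-1, Z), Mul(-2, Pow(Z, 2)))) = Mul(-2, Pow(Z, 2)))
Function('K')(r) = 8 (Function('K')(r) = Mul(-1, Mul(-2, Pow(Add(-2, 0), 2))) = Mul(-1, Mul(-2, Pow(-2, 2))) = Mul(-1, Mul(-2, 4)) = Mul(-1, -8) = 8)
Mul(-1, Function('K')(Function('o')(1))) = Mul(-1, 8) = -8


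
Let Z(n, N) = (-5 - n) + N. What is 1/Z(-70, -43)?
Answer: 1/22 ≈ 0.045455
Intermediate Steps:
Z(n, N) = -5 + N - n
1/Z(-70, -43) = 1/(-5 - 43 - 1*(-70)) = 1/(-5 - 43 + 70) = 1/22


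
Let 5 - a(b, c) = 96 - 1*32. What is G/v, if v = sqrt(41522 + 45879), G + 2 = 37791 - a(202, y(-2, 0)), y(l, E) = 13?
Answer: 37848*sqrt(87401)/87401 ≈ 128.02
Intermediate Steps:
a(b, c) = -59 (a(b, c) = 5 - (96 - 1*32) = 5 - (96 - 32) = 5 - 1*64 = 5 - 64 = -59)
G = 37848 (G = -2 + (37791 - 1*(-59)) = -2 + (37791 + 59) = -2 + 37850 = 37848)
v = sqrt(87401) ≈ 295.64
G/v = 37848/(sqrt(87401)) = 37848*(sqrt(87401)/87401) = 37848*sqrt(87401)/87401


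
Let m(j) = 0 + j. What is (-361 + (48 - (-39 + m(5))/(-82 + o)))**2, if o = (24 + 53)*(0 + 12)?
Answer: 17359643536/177241 ≈ 97944.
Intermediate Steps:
o = 924 (o = 77*12 = 924)
m(j) = j
(-361 + (48 - (-39 + m(5))/(-82 + o)))**2 = (-361 + (48 - (-39 + 5)/(-82 + 924)))**2 = (-361 + (48 - (-34)/842))**2 = (-361 + (48 - 1*(-17/421)))**2 = (-361 + (48 + 17/421))**2 = (-361 + 20225/421)**2 = (-131756/421)**2 = 17359643536/177241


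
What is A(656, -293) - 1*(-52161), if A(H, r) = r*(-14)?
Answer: 56263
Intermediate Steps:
A(H, r) = -14*r
A(656, -293) - 1*(-52161) = -14*(-293) - 1*(-52161) = 4102 + 52161 = 56263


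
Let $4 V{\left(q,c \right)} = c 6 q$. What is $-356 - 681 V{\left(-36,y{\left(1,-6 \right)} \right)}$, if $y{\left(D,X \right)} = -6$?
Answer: $-221000$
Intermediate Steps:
$V{\left(q,c \right)} = \frac{3 c q}{2}$ ($V{\left(q,c \right)} = \frac{c 6 q}{4} = \frac{6 c q}{4} = \frac{3 c q}{2}$)
$-356 - 681 V{\left(-36,y{\left(1,-6 \right)} \right)} = -356 - 681 \cdot \frac{3}{2} \left(-6\right) \left(-36\right) = -356 - 220644 = -221000$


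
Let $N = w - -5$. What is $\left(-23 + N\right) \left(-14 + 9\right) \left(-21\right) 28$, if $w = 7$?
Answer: $-32340$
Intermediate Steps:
$N = 12$ ($N = 7 - -5 = 7 + 5 = 12$)
$\left(-23 + N\right) \left(-14 + 9\right) \left(-21\right) 28 = \left(-23 + 12\right) \left(-14 + 9\right) \left(-21\right) 28 = \left(-11\right) \left(-5\right) \left(-21\right) 28 = 55 \left(-21\right) 28 = \left(-1155\right) 28 = -32340$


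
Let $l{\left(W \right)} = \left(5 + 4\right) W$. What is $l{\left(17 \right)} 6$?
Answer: $918$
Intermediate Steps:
$l{\left(W \right)} = 9 W$
$l{\left(17 \right)} 6 = 9 \cdot 17 \cdot 6 = 153 \cdot 6 = 918$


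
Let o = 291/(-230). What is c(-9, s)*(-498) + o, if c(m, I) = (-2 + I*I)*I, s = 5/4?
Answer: 997569/3680 ≈ 271.08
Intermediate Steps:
s = 5/4 (s = 5*(1/4) = 5/4 ≈ 1.2500)
c(m, I) = I*(-2 + I**2) (c(m, I) = (-2 + I**2)*I = I*(-2 + I**2))
o = -291/230 (o = 291*(-1/230) = -291/230 ≈ -1.2652)
c(-9, s)*(-498) + o = (5*(-2 + (5/4)**2)/4)*(-498) - 291/230 = (5*(-2 + 25/16)/4)*(-498) - 291/230 = ((5/4)*(-7/16))*(-498) - 291/230 = -35/64*(-498) - 291/230 = 8715/32 - 291/230 = 997569/3680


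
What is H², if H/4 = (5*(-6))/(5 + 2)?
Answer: 14400/49 ≈ 293.88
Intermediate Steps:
H = -120/7 (H = 4*((5*(-6))/(5 + 2)) = 4*(-30/7) = -120/7 ≈ -17.143)
H² = (-120/7)² = 14400/49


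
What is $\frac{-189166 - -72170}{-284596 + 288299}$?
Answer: $- \frac{116996}{3703} \approx -31.595$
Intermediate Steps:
$\frac{-189166 - -72170}{-284596 + 288299} = \frac{-189166 + 72170}{3703} = \left(-116996\right) \frac{1}{3703} = - \frac{116996}{3703}$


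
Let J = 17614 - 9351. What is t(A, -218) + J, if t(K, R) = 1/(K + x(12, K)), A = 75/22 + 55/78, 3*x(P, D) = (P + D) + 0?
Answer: 100875991/12208 ≈ 8263.1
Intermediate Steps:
x(P, D) = D/3 + P/3 (x(P, D) = ((P + D) + 0)/3 = ((D + P) + 0)/3 = (D + P)/3 = D/3 + P/3)
A = 1765/429 (A = 75*(1/22) + 55*(1/78) = 75/22 + 55/78 = 1765/429 ≈ 4.1142)
t(K, R) = 1/(4 + 4*K/3) (t(K, R) = 1/(K + (K/3 + (1/3)*12)) = 1/(K + (K/3 + 4)) = 1/(K + (4 + K/3)) = 1/(4 + 4*K/3))
J = 8263
t(A, -218) + J = 3/(4*(3 + 1765/429)) + 8263 = 3/(4*(3052/429)) + 8263 = (3/4)*(429/3052) + 8263 = 1287/12208 + 8263 = 100875991/12208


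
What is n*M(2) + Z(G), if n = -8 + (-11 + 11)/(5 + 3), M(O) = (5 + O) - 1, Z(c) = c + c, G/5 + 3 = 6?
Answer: -18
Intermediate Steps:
G = 15 (G = -15 + 5*6 = -15 + 30 = 15)
Z(c) = 2*c
M(O) = 4 + O
n = -8 (n = -8 + 0/8 = -8 + 0*(1/8) = -8 + 0 = -8)
n*M(2) + Z(G) = -8*(4 + 2) + 2*15 = -8*6 + 30 = -48 + 30 = -18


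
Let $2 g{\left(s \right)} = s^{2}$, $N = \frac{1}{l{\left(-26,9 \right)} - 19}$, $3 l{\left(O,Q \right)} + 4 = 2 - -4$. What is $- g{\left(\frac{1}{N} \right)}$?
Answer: $- \frac{3025}{18} \approx -168.06$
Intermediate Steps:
$l{\left(O,Q \right)} = \frac{2}{3}$ ($l{\left(O,Q \right)} = - \frac{4}{3} + \frac{2 - -4}{3} = - \frac{4}{3} + \frac{2 + 4}{3} = - \frac{4}{3} + \frac{1}{3} \cdot 6 = - \frac{4}{3} + 2 = \frac{2}{3}$)
$N = - \frac{3}{55}$ ($N = \frac{1}{\frac{2}{3} - 19} = \frac{1}{- \frac{55}{3}} = - \frac{3}{55} \approx -0.054545$)
$g{\left(s \right)} = \frac{s^{2}}{2}$
$- g{\left(\frac{1}{N} \right)} = - \frac{\left(\frac{1}{- \frac{3}{55}}\right)^{2}}{2} = - \frac{\left(- \frac{55}{3}\right)^{2}}{2} = - \frac{3025}{2 \cdot 9} = \left(-1\right) \frac{3025}{18} = - \frac{3025}{18}$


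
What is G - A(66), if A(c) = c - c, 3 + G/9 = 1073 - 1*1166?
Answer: -864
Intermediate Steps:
G = -864 (G = -27 + 9*(1073 - 1*1166) = -27 + 9*(1073 - 1166) = -27 + 9*(-93) = -27 - 837 = -864)
A(c) = 0
G - A(66) = -864 - 1*0 = -864 + 0 = -864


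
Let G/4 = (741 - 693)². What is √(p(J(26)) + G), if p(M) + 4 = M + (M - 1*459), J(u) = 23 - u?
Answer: √8747 ≈ 93.525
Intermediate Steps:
p(M) = -463 + 2*M (p(M) = -4 + (M + (M - 1*459)) = -4 + (M + (M - 459)) = -4 + (M + (-459 + M)) = -4 + (-459 + 2*M) = -463 + 2*M)
G = 9216 (G = 4*(741 - 693)² = 4*48² = 4*2304 = 9216)
√(p(J(26)) + G) = √((-463 + 2*(23 - 1*26)) + 9216) = √((-463 + 2*(23 - 26)) + 9216) = √((-463 + 2*(-3)) + 9216) = √((-463 - 6) + 9216) = √(-469 + 9216) = √8747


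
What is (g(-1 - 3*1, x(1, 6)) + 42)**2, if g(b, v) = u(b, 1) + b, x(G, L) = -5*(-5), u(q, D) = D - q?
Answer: 1849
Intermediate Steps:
x(G, L) = 25
g(b, v) = 1 (g(b, v) = (1 - b) + b = 1)
(g(-1 - 3*1, x(1, 6)) + 42)**2 = (1 + 42)**2 = 43**2 = 1849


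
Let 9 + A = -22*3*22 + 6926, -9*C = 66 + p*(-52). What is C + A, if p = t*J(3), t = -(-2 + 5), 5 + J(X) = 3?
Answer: 16477/3 ≈ 5492.3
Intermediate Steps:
J(X) = -2 (J(X) = -5 + 3 = -2)
t = -3 (t = -1*3 = -3)
p = 6 (p = -3*(-2) = 6)
C = 82/3 (C = -(66 + 6*(-52))/9 = -(66 - 312)/9 = -1/9*(-246) = 82/3 ≈ 27.333)
A = 5465 (A = -9 + (-22*3*22 + 6926) = -9 + (-66*22 + 6926) = -9 + (-1452 + 6926) = -9 + 5474 = 5465)
C + A = 82/3 + 5465 = 16477/3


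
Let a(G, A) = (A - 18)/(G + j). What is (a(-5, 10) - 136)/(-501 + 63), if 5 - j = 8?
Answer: 45/146 ≈ 0.30822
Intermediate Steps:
j = -3 (j = 5 - 1*8 = 5 - 8 = -3)
a(G, A) = (-18 + A)/(-3 + G) (a(G, A) = (A - 18)/(G - 3) = (-18 + A)/(-3 + G))
(a(-5, 10) - 136)/(-501 + 63) = ((-18 + 10)/(-3 - 5) - 136)/(-501 + 63) = (-8/(-8) - 136)/(-438) = (-1/8*(-8) - 136)*(-1/438) = (1 - 136)*(-1/438) = -135*(-1/438) = 45/146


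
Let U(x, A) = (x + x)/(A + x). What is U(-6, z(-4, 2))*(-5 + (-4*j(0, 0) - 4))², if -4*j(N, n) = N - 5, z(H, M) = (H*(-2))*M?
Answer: -1176/5 ≈ -235.20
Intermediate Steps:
z(H, M) = -2*H*M (z(H, M) = (-2*H)*M = -2*H*M)
U(x, A) = 2*x/(A + x) (U(x, A) = (2*x)/(A + x) = 2*x/(A + x))
j(N, n) = 5/4 - N/4 (j(N, n) = -(N - 5)/4 = -(-5 + N)/4 = 5/4 - N/4)
U(-6, z(-4, 2))*(-5 + (-4*j(0, 0) - 4))² = (2*(-6)/(-2*(-4)*2 - 6))*(-5 + (-4*(5/4 - ¼*0) - 4))² = (2*(-6)/(16 - 6))*(-5 + (-4*(5/4 + 0) - 4))² = (2*(-6)/10)*(-5 + (-4*5/4 - 4))² = (2*(-6)*(⅒))*(-5 + (-5 - 4))² = -6*(-5 - 9)²/5 = -6/5*(-14)² = -6/5*196 = -1176/5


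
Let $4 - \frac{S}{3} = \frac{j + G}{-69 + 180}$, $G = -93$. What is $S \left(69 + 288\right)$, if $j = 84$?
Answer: $\frac{161721}{37} \approx 4370.8$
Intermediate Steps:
$S = \frac{453}{37}$ ($S = 12 - 3 \frac{84 - 93}{-69 + 180} = 12 - 3 \left(- \frac{9}{111}\right) = 12 - 3 \left(\left(-9\right) \frac{1}{111}\right) = 12 - - \frac{9}{37} = 12 + \frac{9}{37} = \frac{453}{37} \approx 12.243$)
$S \left(69 + 288\right) = \frac{453 \left(69 + 288\right)}{37} = \frac{453}{37} \cdot 357 = \frac{161721}{37}$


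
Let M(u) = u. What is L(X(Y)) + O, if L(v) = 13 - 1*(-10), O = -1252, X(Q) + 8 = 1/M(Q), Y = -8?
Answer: -1229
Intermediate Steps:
X(Q) = -8 + 1/Q
L(v) = 23 (L(v) = 13 + 10 = 23)
L(X(Y)) + O = 23 - 1252 = -1229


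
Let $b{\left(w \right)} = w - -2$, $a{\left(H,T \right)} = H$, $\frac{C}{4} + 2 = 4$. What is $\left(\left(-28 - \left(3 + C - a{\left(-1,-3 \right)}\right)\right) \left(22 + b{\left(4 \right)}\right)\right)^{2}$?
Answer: $1254400$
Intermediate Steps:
$C = 8$ ($C = -8 + 4 \cdot 4 = -8 + 16 = 8$)
$b{\left(w \right)} = 2 + w$ ($b{\left(w \right)} = w + 2 = 2 + w$)
$\left(\left(-28 - \left(3 + C - a{\left(-1,-3 \right)}\right)\right) \left(22 + b{\left(4 \right)}\right)\right)^{2} = \left(\left(-28 + \left(\left(-7 - 1\right) + \left(4 - 8\right)\right)\right) \left(22 + \left(2 + 4\right)\right)\right)^{2} = \left(\left(-28 + \left(-8 + \left(4 - 8\right)\right)\right) \left(22 + 6\right)\right)^{2} = \left(\left(-28 - 12\right) 28\right)^{2} = \left(\left(-40\right) 28\right)^{2} = \left(-1120\right)^{2} = 1254400$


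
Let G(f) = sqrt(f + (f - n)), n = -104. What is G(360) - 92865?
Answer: -92865 + 2*sqrt(206) ≈ -92836.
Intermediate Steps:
G(f) = sqrt(104 + 2*f) (G(f) = sqrt(f + (f - 1*(-104))) = sqrt(f + (f + 104)) = sqrt(f + (104 + f)) = sqrt(104 + 2*f))
G(360) - 92865 = sqrt(104 + 2*360) - 92865 = sqrt(104 + 720) - 92865 = sqrt(824) - 92865 = 2*sqrt(206) - 92865 = -92865 + 2*sqrt(206)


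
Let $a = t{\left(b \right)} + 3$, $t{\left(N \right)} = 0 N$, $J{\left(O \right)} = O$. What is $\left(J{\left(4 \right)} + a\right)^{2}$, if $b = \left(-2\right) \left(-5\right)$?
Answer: $49$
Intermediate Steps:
$b = 10$
$t{\left(N \right)} = 0$
$a = 3$ ($a = 0 + 3 = 3$)
$\left(J{\left(4 \right)} + a\right)^{2} = \left(4 + 3\right)^{2} = 7^{2} = 49$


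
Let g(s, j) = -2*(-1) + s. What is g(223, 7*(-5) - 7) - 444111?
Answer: -443886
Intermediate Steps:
g(s, j) = 2 + s
g(223, 7*(-5) - 7) - 444111 = (2 + 223) - 444111 = 225 - 444111 = -443886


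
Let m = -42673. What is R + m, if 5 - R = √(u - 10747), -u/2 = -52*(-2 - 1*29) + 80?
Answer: -42668 - I*√14131 ≈ -42668.0 - 118.87*I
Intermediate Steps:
u = -3384 (u = -2*(-52*(-2 - 1*29) + 80) = -2*(-52*(-2 - 29) + 80) = -2*(-52*(-31) + 80) = -2*(1612 + 80) = -2*1692 = -3384)
R = 5 - I*√14131 (R = 5 - √(-3384 - 10747) = 5 - √(-14131) = 5 - I*√14131 ≈ 5.0 - 118.87*I)
R + m = (5 - I*√14131) - 42673 = -42668 - I*√14131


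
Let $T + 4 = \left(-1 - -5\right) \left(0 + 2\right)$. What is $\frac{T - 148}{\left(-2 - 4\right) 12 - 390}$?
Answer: $\frac{24}{77} \approx 0.31169$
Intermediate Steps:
$T = 4$ ($T = -4 + \left(-1 - -5\right) \left(0 + 2\right) = -4 + \left(-1 + 5\right) 2 = -4 + 4 \cdot 2 = -4 + 8 = 4$)
$\frac{T - 148}{\left(-2 - 4\right) 12 - 390} = \frac{4 - 148}{\left(-2 - 4\right) 12 - 390} = - \frac{144}{\left(-6\right) 12 - 390} = - \frac{144}{-72 - 390} = - \frac{144}{-462} = \left(-144\right) \left(- \frac{1}{462}\right) = \frac{24}{77}$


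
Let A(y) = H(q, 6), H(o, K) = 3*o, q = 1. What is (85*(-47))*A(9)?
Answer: -11985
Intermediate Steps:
A(y) = 3 (A(y) = 3*1 = 3)
(85*(-47))*A(9) = (85*(-47))*3 = -3995*3 = -11985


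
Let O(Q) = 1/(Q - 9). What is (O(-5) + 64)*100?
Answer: 44750/7 ≈ 6392.9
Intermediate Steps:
O(Q) = 1/(-9 + Q)
(O(-5) + 64)*100 = (1/(-9 - 5) + 64)*100 = (1/(-14) + 64)*100 = (-1/14 + 64)*100 = (895/14)*100 = 44750/7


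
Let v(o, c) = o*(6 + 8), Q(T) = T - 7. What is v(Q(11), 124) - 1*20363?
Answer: -20307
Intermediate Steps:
Q(T) = -7 + T
v(o, c) = 14*o (v(o, c) = o*14 = 14*o)
v(Q(11), 124) - 1*20363 = 14*(-7 + 11) - 1*20363 = 14*4 - 20363 = 56 - 20363 = -20307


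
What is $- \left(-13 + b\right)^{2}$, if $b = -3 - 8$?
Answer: $-576$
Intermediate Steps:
$b = -11$ ($b = -3 - 8 = -11$)
$- \left(-13 + b\right)^{2} = - \left(-13 - 11\right)^{2} = - \left(-24\right)^{2} = \left(-1\right) 576 = -576$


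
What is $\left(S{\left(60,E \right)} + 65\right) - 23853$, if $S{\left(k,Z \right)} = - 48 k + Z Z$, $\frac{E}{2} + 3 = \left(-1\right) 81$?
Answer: $1556$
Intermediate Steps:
$E = -168$ ($E = -6 + 2 \left(\left(-1\right) 81\right) = -6 + 2 \left(-81\right) = -6 - 162 = -168$)
$S{\left(k,Z \right)} = Z^{2} - 48 k$ ($S{\left(k,Z \right)} = - 48 k + Z^{2} = Z^{2} - 48 k$)
$\left(S{\left(60,E \right)} + 65\right) - 23853 = \left(\left(\left(-168\right)^{2} - 2880\right) + 65\right) - 23853 = \left(\left(28224 - 2880\right) + 65\right) - 23853 = \left(25344 + 65\right) - 23853 = 25409 - 23853 = 1556$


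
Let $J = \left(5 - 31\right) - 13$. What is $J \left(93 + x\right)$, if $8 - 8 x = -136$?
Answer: $-4329$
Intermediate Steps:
$x = 18$ ($x = 1 - -17 = 1 + 17 = 18$)
$J = -39$ ($J = -26 - 13 = -39$)
$J \left(93 + x\right) = - 39 \left(93 + 18\right) = \left(-39\right) 111 = -4329$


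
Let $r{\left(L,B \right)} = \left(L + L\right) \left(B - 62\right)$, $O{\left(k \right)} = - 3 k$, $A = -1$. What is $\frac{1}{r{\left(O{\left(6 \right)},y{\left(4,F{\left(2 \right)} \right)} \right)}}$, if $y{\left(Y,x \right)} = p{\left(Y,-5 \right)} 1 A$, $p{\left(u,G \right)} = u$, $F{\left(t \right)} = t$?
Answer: $\frac{1}{2376} \approx 0.00042088$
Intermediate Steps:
$y{\left(Y,x \right)} = - Y$ ($y{\left(Y,x \right)} = Y 1 \left(-1\right) = Y \left(-1\right) = - Y$)
$r{\left(L,B \right)} = 2 L \left(-62 + B\right)$ ($r{\left(L,B \right)} = 2 L \left(B - 62\right) = 2 L \left(-62 + B\right)$)
$\frac{1}{r{\left(O{\left(6 \right)},y{\left(4,F{\left(2 \right)} \right)} \right)}} = \frac{1}{2 \left(\left(-3\right) 6\right) \left(-62 - 4\right)} = \frac{1}{2 \left(-18\right) \left(-62 - 4\right)} = \frac{1}{2 \left(-18\right) \left(-66\right)} = \frac{1}{2376}$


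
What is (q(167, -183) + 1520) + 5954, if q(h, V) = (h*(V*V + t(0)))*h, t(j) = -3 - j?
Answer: 933898528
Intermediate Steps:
q(h, V) = h²*(-3 + V²) (q(h, V) = (h*(V*V + (-3 - 1*0)))*h = (h*(V² + (-3 + 0)))*h = (h*(V² - 3))*h = (h*(-3 + V²))*h = h²*(-3 + V²))
(q(167, -183) + 1520) + 5954 = (167²*(-3 + (-183)²) + 1520) + 5954 = (27889*(-3 + 33489) + 1520) + 5954 = (27889*33486 + 1520) + 5954 = (933891054 + 1520) + 5954 = 933892574 + 5954 = 933898528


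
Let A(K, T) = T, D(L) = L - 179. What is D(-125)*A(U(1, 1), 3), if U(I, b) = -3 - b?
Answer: -912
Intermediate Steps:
D(L) = -179 + L
D(-125)*A(U(1, 1), 3) = (-179 - 125)*3 = -304*3 = -912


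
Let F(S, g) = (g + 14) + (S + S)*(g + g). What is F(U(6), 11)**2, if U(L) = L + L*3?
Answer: 1168561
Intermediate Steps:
U(L) = 4*L (U(L) = L + 3*L = 4*L)
F(S, g) = 14 + g + 4*S*g (F(S, g) = (14 + g) + (2*S)*(2*g) = (14 + g) + 4*S*g = 14 + g + 4*S*g)
F(U(6), 11)**2 = (14 + 11 + 4*(4*6)*11)**2 = (14 + 11 + 4*24*11)**2 = (14 + 11 + 1056)**2 = 1081**2 = 1168561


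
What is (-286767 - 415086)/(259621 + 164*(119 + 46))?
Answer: -701853/286681 ≈ -2.4482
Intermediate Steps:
(-286767 - 415086)/(259621 + 164*(119 + 46)) = -701853/(259621 + 164*165) = -701853/(259621 + 27060) = -701853/286681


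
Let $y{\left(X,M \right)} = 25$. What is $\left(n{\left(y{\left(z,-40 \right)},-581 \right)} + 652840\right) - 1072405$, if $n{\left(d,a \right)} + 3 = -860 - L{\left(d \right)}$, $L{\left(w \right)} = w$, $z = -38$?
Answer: $-420453$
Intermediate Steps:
$n{\left(d,a \right)} = -863 - d$ ($n{\left(d,a \right)} = -3 - \left(860 + d\right) = -863 - d$)
$\left(n{\left(y{\left(z,-40 \right)},-581 \right)} + 652840\right) - 1072405 = \left(\left(-863 - 25\right) + 652840\right) - 1072405 = \left(-888 + 652840\right) - 1072405 = 651952 - 1072405 = -420453$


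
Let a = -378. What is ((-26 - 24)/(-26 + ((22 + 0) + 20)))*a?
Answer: 4725/4 ≈ 1181.3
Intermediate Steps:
((-26 - 24)/(-26 + ((22 + 0) + 20)))*a = ((-26 - 24)/(-26 + ((22 + 0) + 20)))*(-378) = -50/(-26 + (22 + 20))*(-378) = -50/(-26 + 42)*(-378) = -50/16*(-378) = -50*1/16*(-378) = -25/8*(-378) = 4725/4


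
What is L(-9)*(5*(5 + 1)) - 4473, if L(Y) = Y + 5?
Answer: -4593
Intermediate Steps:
L(Y) = 5 + Y
L(-9)*(5*(5 + 1)) - 4473 = (5 - 9)*(5*(5 + 1)) - 4473 = -20*6 - 4473 = -4*30 - 4473 = -120 - 4473 = -4593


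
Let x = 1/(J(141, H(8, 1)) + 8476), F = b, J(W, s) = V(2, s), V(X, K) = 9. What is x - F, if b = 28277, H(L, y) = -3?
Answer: -239930344/8485 ≈ -28277.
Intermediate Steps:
J(W, s) = 9
F = 28277
x = 1/8485 (x = 1/(9 + 8476) = 1/8485 ≈ 0.00011786)
x - F = 1/8485 - 1*28277 = 1/8485 - 28277 = -239930344/8485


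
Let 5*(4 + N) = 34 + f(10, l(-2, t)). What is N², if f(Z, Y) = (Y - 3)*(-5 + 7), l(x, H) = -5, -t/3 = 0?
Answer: 4/25 ≈ 0.16000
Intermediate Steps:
t = 0 (t = -3*0 = 0)
f(Z, Y) = -6 + 2*Y (f(Z, Y) = (-3 + Y)*2 = -6 + 2*Y)
N = -⅖ (N = -4 + (34 + (-6 + 2*(-5)))/5 = -4 + (34 + (-6 - 10))/5 = -4 + (34 - 16)/5 = -4 + (⅕)*18 = -4 + 18/5 = -⅖ ≈ -0.40000)
N² = (-⅖)² = 4/25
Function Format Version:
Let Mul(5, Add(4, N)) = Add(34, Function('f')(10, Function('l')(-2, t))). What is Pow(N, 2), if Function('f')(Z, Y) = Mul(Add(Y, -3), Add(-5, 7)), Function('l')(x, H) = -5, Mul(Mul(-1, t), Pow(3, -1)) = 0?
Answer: Rational(4, 25) ≈ 0.16000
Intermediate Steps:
t = 0 (t = Mul(-3, 0) = 0)
Function('f')(Z, Y) = Add(-6, Mul(2, Y)) (Function('f')(Z, Y) = Mul(Add(-3, Y), 2) = Add(-6, Mul(2, Y)))
N = Rational(-2, 5) (N = Add(-4, Mul(Rational(1, 5), Add(34, Add(-6, Mul(2, -5))))) = Add(-4, Mul(Rational(1, 5), Add(34, Add(-6, -10)))) = Add(-4, Mul(Rational(1, 5), Add(34, -16))) = Add(-4, Mul(Rational(1, 5), 18)) = Add(-4, Rational(18, 5)) = Rational(-2, 5) ≈ -0.40000)
Pow(N, 2) = Pow(Rational(-2, 5), 2) = Rational(4, 25)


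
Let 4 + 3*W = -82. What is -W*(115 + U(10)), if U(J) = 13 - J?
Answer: 10148/3 ≈ 3382.7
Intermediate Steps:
W = -86/3 (W = -4/3 + (1/3)*(-82) = -4/3 - 82/3 = -86/3 ≈ -28.667)
-W*(115 + U(10)) = -(-86)*(115 + (13 - 1*10))/3 = -(-86)*(115 + (13 - 10))/3 = -(-86)*(115 + 3)/3 = -(-86)*118/3 = -1*(-10148/3) = 10148/3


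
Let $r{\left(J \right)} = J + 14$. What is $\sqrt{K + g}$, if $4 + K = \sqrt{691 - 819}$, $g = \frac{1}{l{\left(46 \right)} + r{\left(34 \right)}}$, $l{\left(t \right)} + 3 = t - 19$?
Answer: $\frac{\sqrt{-574 + 1152 i \sqrt{2}}}{12} \approx 2.0012 + 2.8268 i$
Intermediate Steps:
$r{\left(J \right)} = 14 + J$
$l{\left(t \right)} = -22 + t$ ($l{\left(t \right)} = -3 + \left(t - 19\right) = -3 + \left(-19 + t\right) = -22 + t$)
$g = \frac{1}{72}$ ($g = \frac{1}{\left(-22 + 46\right) + \left(14 + 34\right)} = \frac{1}{24 + 48} = \frac{1}{72} \approx 0.013889$)
$K = -4 + 8 i \sqrt{2}$ ($K = -4 + \sqrt{691 - 819} = -4 + \sqrt{-128} = -4 + 8 i \sqrt{2} \approx -4.0 + 11.314 i$)
$\sqrt{K + g} = \sqrt{\left(-4 + 8 i \sqrt{2}\right) + \frac{1}{72}} = \sqrt{- \frac{287}{72} + 8 i \sqrt{2}}$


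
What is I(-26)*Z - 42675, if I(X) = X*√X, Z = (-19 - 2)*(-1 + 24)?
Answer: -42675 + 12558*I*√26 ≈ -42675.0 + 64034.0*I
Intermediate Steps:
Z = -483 (Z = -21*23 = -483)
I(X) = X^(3/2)
I(-26)*Z - 42675 = (-26)^(3/2)*(-483) - 42675 = -26*I*√26*(-483) - 42675 = 12558*I*√26 - 42675 = -42675 + 12558*I*√26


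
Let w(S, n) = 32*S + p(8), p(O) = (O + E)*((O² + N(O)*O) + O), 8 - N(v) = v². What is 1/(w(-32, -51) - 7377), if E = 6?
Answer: -1/13665 ≈ -7.3180e-5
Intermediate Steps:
N(v) = 8 - v²
p(O) = (6 + O)*(O + O² + O*(8 - O²)) (p(O) = (O + 6)*((O² + (8 - O²)*O) + O) = (6 + O)*((O² + O*(8 - O²)) + O) = (6 + O)*(O + O² + O*(8 - O²)))
w(S, n) = -5264 + 32*S (w(S, n) = 32*S + 8*(54 - 1*8³ - 5*8² + 15*8) = 32*S + 8*(54 - 1*512 - 5*64 + 120) = 32*S + 8*(54 - 512 - 320 + 120) = 32*S + 8*(-658) = 32*S - 5264 = -5264 + 32*S)
1/(w(-32, -51) - 7377) = 1/((-5264 + 32*(-32)) - 7377) = 1/((-5264 - 1024) - 7377) = 1/(-6288 - 7377) = 1/(-13665) = -1/13665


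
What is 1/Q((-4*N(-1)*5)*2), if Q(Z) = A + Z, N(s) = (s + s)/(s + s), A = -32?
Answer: -1/72 ≈ -0.013889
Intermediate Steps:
N(s) = 1 (N(s) = (2*s)/((2*s)) = (2*s)*(1/(2*s)) = 1)
Q(Z) = -32 + Z
1/Q((-4*N(-1)*5)*2) = 1/(-32 + (-4*1*5)*2) = 1/(-32 - 4*5*2) = 1/(-32 - 20*2) = 1/(-32 - 40) = 1/(-72) = -1/72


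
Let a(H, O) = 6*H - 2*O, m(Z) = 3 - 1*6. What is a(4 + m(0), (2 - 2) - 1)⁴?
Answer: 4096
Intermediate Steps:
m(Z) = -3 (m(Z) = 3 - 6 = -3)
a(H, O) = -2*O + 6*H
a(4 + m(0), (2 - 2) - 1)⁴ = (-2*((2 - 2) - 1) + 6*(4 - 3))⁴ = (-2*(0 - 1) + 6*1)⁴ = (-2*(-1) + 6)⁴ = (2 + 6)⁴ = 8⁴ = 4096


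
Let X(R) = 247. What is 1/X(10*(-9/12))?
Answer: 1/247 ≈ 0.0040486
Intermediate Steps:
1/X(10*(-9/12)) = 1/247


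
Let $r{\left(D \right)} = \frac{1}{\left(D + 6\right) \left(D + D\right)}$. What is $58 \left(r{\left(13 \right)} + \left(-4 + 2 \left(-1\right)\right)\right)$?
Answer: $- \frac{85927}{247} \approx -347.88$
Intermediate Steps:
$r{\left(D \right)} = \frac{1}{2 D \left(6 + D\right)}$ ($r{\left(D \right)} = \frac{1}{\left(6 + D\right) 2 D} = \frac{1}{2 D \left(6 + D\right)}$)
$58 \left(r{\left(13 \right)} + \left(-4 + 2 \left(-1\right)\right)\right) = 58 \left(\frac{1}{2 \cdot 13 \left(6 + 13\right)} + \left(-4 + 2 \left(-1\right)\right)\right) = 58 \left(\frac{1}{2} \cdot \frac{1}{13} \cdot \frac{1}{19} - 6\right) = 58 \left(\frac{1}{494} - 6\right) = 58 \left(- \frac{2963}{494}\right) = - \frac{85927}{247}$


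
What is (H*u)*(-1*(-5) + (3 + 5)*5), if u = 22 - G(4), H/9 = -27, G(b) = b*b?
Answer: -65610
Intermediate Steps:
G(b) = b**2
H = -243 (H = 9*(-27) = -243)
u = 6 (u = 22 - 1*4**2 = 22 - 1*16 = 22 - 16 = 6)
(H*u)*(-1*(-5) + (3 + 5)*5) = (-243*6)*(-1*(-5) + (3 + 5)*5) = -1458*(5 + 8*5) = -1458*(5 + 40) = -1458*45 = -65610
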